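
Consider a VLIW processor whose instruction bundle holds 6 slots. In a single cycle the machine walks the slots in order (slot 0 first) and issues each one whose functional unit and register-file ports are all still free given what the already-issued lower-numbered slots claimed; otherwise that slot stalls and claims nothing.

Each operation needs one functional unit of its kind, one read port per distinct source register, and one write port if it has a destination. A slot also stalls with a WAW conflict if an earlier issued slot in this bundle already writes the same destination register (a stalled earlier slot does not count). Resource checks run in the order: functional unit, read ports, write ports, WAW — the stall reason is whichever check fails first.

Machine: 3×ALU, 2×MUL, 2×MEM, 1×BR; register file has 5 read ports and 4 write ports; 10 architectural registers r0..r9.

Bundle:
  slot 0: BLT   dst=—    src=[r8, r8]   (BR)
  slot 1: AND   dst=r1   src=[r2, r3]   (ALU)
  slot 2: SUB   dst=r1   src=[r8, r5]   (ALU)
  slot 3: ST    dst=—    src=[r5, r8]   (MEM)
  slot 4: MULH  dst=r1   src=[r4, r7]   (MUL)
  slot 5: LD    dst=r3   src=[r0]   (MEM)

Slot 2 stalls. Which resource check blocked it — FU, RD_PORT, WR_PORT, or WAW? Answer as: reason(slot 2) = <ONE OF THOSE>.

[0] BR needs rd=1 wr=0: ok; after: ALU=3 MUL=2 MEM=2 BR=0, R=4, W=4
[1] ALU needs rd=2 wr=1: ok; after: ALU=2 MUL=2 MEM=2 BR=0, R=2, W=3
[2] ALU needs rd=2 wr=1: WAW; after: ALU=2 MUL=2 MEM=2 BR=0, R=2, W=3
[3] MEM needs rd=2 wr=0: ok; after: ALU=2 MUL=2 MEM=1 BR=0, R=0, W=3
[4] MUL needs rd=2 wr=1: RD_PORT; after: ALU=2 MUL=2 MEM=1 BR=0, R=0, W=3
[5] MEM needs rd=1 wr=1: RD_PORT; after: ALU=2 MUL=2 MEM=1 BR=0, R=0, W=3

reason(slot 2) = WAW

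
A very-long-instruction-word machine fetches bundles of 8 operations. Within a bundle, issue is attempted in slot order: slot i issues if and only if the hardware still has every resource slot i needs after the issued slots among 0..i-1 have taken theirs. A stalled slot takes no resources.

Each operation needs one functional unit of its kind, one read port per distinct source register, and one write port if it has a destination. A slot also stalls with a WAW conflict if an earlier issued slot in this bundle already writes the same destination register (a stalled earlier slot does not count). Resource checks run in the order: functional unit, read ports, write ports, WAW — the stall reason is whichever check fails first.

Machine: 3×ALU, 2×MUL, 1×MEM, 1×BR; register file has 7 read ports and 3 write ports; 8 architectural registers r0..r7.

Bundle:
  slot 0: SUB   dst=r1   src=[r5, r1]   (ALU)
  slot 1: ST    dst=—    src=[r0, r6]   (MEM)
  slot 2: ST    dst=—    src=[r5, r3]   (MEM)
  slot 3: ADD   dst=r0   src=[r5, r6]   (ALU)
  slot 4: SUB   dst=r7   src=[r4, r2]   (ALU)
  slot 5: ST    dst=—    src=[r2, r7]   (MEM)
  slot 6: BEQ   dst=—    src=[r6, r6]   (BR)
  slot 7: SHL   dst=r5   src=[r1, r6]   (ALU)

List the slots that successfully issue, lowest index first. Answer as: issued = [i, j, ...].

(0) want 1×ALU +2rd +1wr — yes → AL2|MU2|ME1|BR1|rd5|wr2
(1) want 1×MEM +2rd +0wr — yes → AL2|MU2|ME0|BR1|rd3|wr2
(2) want 1×MEM +2rd +0wr — FU → AL2|MU2|ME0|BR1|rd3|wr2
(3) want 1×ALU +2rd +1wr — yes → AL1|MU2|ME0|BR1|rd1|wr1
(4) want 1×ALU +2rd +1wr — RD_PORT → AL1|MU2|ME0|BR1|rd1|wr1
(5) want 1×MEM +2rd +0wr — FU → AL1|MU2|ME0|BR1|rd1|wr1
(6) want 1×BR +1rd +0wr — yes → AL1|MU2|ME0|BR0|rd0|wr1
(7) want 1×ALU +2rd +1wr — RD_PORT → AL1|MU2|ME0|BR0|rd0|wr1

issued = [0, 1, 3, 6]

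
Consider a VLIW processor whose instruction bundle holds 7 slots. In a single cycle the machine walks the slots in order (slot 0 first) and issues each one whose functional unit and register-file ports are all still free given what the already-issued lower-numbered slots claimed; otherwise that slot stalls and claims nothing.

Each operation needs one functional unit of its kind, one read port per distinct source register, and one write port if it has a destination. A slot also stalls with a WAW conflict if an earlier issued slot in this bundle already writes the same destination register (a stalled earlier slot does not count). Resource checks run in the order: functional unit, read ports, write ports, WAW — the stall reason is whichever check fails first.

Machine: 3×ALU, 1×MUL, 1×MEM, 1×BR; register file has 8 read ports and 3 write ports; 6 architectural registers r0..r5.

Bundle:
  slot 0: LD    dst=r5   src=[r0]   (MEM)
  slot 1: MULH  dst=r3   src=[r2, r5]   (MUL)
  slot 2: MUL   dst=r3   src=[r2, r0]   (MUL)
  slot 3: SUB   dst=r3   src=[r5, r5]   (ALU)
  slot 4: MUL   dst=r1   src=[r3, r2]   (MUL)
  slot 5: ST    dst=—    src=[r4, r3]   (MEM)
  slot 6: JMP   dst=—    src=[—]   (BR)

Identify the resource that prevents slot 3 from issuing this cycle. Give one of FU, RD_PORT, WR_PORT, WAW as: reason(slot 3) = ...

reason(slot 3) = WAW

[0] MEM needs rd=1 wr=1: ok; after: ALU=3 MUL=1 MEM=0 BR=1, R=7, W=2
[1] MUL needs rd=2 wr=1: ok; after: ALU=3 MUL=0 MEM=0 BR=1, R=5, W=1
[2] MUL needs rd=2 wr=1: FU; after: ALU=3 MUL=0 MEM=0 BR=1, R=5, W=1
[3] ALU needs rd=1 wr=1: WAW; after: ALU=3 MUL=0 MEM=0 BR=1, R=5, W=1
[4] MUL needs rd=2 wr=1: FU; after: ALU=3 MUL=0 MEM=0 BR=1, R=5, W=1
[5] MEM needs rd=2 wr=0: FU; after: ALU=3 MUL=0 MEM=0 BR=1, R=5, W=1
[6] BR needs rd=0 wr=0: ok; after: ALU=3 MUL=0 MEM=0 BR=0, R=5, W=1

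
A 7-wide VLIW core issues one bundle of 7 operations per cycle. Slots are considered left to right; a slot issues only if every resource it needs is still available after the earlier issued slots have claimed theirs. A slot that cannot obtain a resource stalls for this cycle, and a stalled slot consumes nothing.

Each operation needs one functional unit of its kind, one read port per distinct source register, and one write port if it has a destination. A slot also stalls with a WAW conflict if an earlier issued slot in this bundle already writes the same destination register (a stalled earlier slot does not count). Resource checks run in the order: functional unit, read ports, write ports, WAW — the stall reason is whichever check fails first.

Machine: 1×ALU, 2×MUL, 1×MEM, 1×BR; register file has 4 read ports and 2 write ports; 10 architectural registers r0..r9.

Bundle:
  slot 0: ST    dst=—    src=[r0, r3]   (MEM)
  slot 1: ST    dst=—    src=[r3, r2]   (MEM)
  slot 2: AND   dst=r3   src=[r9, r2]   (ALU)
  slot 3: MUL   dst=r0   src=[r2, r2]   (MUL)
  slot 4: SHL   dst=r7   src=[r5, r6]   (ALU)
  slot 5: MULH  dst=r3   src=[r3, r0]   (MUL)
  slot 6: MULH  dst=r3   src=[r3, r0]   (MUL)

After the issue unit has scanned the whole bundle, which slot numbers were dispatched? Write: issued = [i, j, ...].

slot 0 (MEM): ISSUE — free A1,Mu2,Ld0,B1 rp2 wp2
slot 1 (MEM): stall FU — free A1,Mu2,Ld0,B1 rp2 wp2
slot 2 (ALU): ISSUE — free A0,Mu2,Ld0,B1 rp0 wp1
slot 3 (MUL): stall RD_PORT — free A0,Mu2,Ld0,B1 rp0 wp1
slot 4 (ALU): stall FU — free A0,Mu2,Ld0,B1 rp0 wp1
slot 5 (MUL): stall RD_PORT — free A0,Mu2,Ld0,B1 rp0 wp1
slot 6 (MUL): stall RD_PORT — free A0,Mu2,Ld0,B1 rp0 wp1

issued = [0, 2]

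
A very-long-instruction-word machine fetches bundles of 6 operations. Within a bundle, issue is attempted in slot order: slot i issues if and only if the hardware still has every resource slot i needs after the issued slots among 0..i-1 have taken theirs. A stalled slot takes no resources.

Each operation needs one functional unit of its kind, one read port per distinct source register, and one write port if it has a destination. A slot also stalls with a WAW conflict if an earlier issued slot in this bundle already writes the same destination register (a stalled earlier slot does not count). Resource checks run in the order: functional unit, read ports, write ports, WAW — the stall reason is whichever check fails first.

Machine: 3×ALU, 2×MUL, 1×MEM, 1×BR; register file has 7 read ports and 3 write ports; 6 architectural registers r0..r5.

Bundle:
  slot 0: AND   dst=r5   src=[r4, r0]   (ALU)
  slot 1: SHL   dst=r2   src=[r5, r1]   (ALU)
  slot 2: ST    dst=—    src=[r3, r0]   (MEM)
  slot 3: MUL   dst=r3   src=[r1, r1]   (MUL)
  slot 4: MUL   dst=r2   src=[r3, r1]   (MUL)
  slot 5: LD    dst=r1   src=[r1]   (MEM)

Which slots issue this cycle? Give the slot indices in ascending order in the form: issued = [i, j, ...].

issued = [0, 1, 2, 3]

  0. ALU→r5 ⇒ go  {2A/2Mu/1Ld/1B | 5r 2w}
  1. ALU→r2 ⇒ go  {1A/2Mu/1Ld/1B | 3r 1w}
  2. MEM ⇒ go  {1A/2Mu/0Ld/1B | 1r 1w}
  3. MUL→r3 ⇒ go  {1A/1Mu/0Ld/1B | 0r 0w}
  4. MUL→r2 ⇒ no(RD_PORT)  {1A/1Mu/0Ld/1B | 0r 0w}
  5. MEM→r1 ⇒ no(FU)  {1A/1Mu/0Ld/1B | 0r 0w}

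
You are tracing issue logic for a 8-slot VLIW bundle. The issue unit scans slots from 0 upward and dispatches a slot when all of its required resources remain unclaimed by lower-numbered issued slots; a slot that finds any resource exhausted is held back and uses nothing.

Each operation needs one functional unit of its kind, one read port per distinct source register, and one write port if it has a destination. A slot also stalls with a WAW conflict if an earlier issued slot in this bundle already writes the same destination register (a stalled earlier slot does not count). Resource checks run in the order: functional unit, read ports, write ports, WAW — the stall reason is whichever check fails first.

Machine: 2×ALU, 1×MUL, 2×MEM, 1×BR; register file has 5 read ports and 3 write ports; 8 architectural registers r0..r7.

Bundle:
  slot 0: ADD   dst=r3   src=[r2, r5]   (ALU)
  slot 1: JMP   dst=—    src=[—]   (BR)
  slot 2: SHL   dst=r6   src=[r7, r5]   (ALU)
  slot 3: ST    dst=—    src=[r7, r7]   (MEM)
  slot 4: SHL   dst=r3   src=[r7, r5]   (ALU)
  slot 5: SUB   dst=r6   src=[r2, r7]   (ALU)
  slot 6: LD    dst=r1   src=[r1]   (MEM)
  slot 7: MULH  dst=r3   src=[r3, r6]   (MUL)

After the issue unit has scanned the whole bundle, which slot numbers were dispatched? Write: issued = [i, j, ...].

#0 ALU src=r2,r5 dispatched  <A:1 Mu:1 Ld:2 B:1 rd:3 wr:2>
#1 BR src=- dispatched  <A:1 Mu:1 Ld:2 B:0 rd:3 wr:2>
#2 ALU src=r7,r5 dispatched  <A:0 Mu:1 Ld:2 B:0 rd:1 wr:1>
#3 MEM src=r7,r7 dispatched  <A:0 Mu:1 Ld:1 B:0 rd:0 wr:1>
#4 ALU src=r7,r5 held:FU  <A:0 Mu:1 Ld:1 B:0 rd:0 wr:1>
#5 ALU src=r2,r7 held:FU  <A:0 Mu:1 Ld:1 B:0 rd:0 wr:1>
#6 MEM src=r1 held:RD_PORT  <A:0 Mu:1 Ld:1 B:0 rd:0 wr:1>
#7 MUL src=r3,r6 held:RD_PORT  <A:0 Mu:1 Ld:1 B:0 rd:0 wr:1>

issued = [0, 1, 2, 3]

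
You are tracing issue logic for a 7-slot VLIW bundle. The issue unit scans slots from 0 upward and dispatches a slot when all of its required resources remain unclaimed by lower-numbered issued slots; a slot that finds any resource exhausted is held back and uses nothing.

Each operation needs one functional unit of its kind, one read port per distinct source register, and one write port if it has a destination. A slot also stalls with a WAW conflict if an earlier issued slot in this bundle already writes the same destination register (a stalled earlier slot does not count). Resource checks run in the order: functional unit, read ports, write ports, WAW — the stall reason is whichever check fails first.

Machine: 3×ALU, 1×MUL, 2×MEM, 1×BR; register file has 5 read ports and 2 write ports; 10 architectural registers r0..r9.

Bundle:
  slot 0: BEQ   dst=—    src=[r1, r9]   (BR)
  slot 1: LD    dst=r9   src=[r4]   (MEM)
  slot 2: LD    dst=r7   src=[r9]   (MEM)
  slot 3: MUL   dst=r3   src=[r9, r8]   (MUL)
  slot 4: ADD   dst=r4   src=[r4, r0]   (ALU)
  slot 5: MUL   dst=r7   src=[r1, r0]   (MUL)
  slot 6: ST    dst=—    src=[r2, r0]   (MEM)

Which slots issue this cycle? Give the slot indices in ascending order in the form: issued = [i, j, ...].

#0 BR src=r1,r9 dispatched  <A:3 Mu:1 Ld:2 B:0 rd:3 wr:2>
#1 MEM src=r4 dispatched  <A:3 Mu:1 Ld:1 B:0 rd:2 wr:1>
#2 MEM src=r9 dispatched  <A:3 Mu:1 Ld:0 B:0 rd:1 wr:0>
#3 MUL src=r9,r8 held:RD_PORT  <A:3 Mu:1 Ld:0 B:0 rd:1 wr:0>
#4 ALU src=r4,r0 held:RD_PORT  <A:3 Mu:1 Ld:0 B:0 rd:1 wr:0>
#5 MUL src=r1,r0 held:RD_PORT  <A:3 Mu:1 Ld:0 B:0 rd:1 wr:0>
#6 MEM src=r2,r0 held:FU  <A:3 Mu:1 Ld:0 B:0 rd:1 wr:0>

issued = [0, 1, 2]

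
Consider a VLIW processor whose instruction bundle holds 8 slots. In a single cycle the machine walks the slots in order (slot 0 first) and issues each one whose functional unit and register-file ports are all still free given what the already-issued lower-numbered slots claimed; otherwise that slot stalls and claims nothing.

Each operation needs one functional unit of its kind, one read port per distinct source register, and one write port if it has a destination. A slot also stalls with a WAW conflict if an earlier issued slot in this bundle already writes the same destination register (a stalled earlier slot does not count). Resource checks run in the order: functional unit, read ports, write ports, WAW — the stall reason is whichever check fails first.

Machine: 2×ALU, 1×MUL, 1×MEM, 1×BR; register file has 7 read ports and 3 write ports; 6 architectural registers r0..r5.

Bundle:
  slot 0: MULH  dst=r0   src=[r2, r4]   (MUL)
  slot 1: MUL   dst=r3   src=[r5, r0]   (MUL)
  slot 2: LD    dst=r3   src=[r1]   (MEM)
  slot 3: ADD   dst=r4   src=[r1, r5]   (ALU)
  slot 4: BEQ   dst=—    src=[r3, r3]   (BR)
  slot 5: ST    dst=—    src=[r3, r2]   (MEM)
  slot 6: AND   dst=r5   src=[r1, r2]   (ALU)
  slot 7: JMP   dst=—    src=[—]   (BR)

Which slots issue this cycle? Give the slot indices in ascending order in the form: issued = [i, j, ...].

#0 MUL src=r2,r4 dispatched  <A:2 Mu:0 Ld:1 B:1 rd:5 wr:2>
#1 MUL src=r5,r0 held:FU  <A:2 Mu:0 Ld:1 B:1 rd:5 wr:2>
#2 MEM src=r1 dispatched  <A:2 Mu:0 Ld:0 B:1 rd:4 wr:1>
#3 ALU src=r1,r5 dispatched  <A:1 Mu:0 Ld:0 B:1 rd:2 wr:0>
#4 BR src=r3,r3 dispatched  <A:1 Mu:0 Ld:0 B:0 rd:1 wr:0>
#5 MEM src=r3,r2 held:FU  <A:1 Mu:0 Ld:0 B:0 rd:1 wr:0>
#6 ALU src=r1,r2 held:RD_PORT  <A:1 Mu:0 Ld:0 B:0 rd:1 wr:0>
#7 BR src=- held:FU  <A:1 Mu:0 Ld:0 B:0 rd:1 wr:0>

issued = [0, 2, 3, 4]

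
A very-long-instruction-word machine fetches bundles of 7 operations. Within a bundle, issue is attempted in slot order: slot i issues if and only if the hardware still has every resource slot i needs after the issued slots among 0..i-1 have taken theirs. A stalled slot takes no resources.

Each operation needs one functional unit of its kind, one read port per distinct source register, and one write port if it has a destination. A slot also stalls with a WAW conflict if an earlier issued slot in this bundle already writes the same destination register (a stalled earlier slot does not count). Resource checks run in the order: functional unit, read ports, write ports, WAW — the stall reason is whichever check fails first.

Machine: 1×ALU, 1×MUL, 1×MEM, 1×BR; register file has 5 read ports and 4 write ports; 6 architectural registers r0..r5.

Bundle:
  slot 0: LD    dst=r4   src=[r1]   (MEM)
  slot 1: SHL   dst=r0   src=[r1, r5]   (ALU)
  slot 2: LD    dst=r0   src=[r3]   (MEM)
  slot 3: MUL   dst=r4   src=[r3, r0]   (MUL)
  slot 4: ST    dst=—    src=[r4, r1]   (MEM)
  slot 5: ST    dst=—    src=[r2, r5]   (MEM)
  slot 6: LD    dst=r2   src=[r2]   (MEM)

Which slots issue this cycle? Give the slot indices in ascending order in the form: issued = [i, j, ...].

issued = [0, 1]

slot 0 (MEM): ISSUE — free A1,Mu1,Ld0,B1 rp4 wp3
slot 1 (ALU): ISSUE — free A0,Mu1,Ld0,B1 rp2 wp2
slot 2 (MEM): stall FU — free A0,Mu1,Ld0,B1 rp2 wp2
slot 3 (MUL): stall WAW — free A0,Mu1,Ld0,B1 rp2 wp2
slot 4 (MEM): stall FU — free A0,Mu1,Ld0,B1 rp2 wp2
slot 5 (MEM): stall FU — free A0,Mu1,Ld0,B1 rp2 wp2
slot 6 (MEM): stall FU — free A0,Mu1,Ld0,B1 rp2 wp2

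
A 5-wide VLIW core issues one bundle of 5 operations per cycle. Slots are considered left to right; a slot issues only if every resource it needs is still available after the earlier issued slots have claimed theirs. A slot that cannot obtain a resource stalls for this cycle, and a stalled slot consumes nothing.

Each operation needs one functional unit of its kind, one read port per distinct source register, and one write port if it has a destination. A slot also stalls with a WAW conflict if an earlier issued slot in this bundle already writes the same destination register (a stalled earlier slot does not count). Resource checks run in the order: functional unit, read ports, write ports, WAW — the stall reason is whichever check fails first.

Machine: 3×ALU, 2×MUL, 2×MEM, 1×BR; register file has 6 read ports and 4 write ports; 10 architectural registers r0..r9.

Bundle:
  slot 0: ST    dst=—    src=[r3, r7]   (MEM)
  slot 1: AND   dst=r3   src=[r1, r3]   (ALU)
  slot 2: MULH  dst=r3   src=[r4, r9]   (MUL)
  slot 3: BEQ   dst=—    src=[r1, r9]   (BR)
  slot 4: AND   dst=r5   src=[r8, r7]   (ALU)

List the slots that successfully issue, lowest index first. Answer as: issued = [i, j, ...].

issued = [0, 1, 3]

[0] MEM needs rd=2 wr=0: ok; after: ALU=3 MUL=2 MEM=1 BR=1, R=4, W=4
[1] ALU needs rd=2 wr=1: ok; after: ALU=2 MUL=2 MEM=1 BR=1, R=2, W=3
[2] MUL needs rd=2 wr=1: WAW; after: ALU=2 MUL=2 MEM=1 BR=1, R=2, W=3
[3] BR needs rd=2 wr=0: ok; after: ALU=2 MUL=2 MEM=1 BR=0, R=0, W=3
[4] ALU needs rd=2 wr=1: RD_PORT; after: ALU=2 MUL=2 MEM=1 BR=0, R=0, W=3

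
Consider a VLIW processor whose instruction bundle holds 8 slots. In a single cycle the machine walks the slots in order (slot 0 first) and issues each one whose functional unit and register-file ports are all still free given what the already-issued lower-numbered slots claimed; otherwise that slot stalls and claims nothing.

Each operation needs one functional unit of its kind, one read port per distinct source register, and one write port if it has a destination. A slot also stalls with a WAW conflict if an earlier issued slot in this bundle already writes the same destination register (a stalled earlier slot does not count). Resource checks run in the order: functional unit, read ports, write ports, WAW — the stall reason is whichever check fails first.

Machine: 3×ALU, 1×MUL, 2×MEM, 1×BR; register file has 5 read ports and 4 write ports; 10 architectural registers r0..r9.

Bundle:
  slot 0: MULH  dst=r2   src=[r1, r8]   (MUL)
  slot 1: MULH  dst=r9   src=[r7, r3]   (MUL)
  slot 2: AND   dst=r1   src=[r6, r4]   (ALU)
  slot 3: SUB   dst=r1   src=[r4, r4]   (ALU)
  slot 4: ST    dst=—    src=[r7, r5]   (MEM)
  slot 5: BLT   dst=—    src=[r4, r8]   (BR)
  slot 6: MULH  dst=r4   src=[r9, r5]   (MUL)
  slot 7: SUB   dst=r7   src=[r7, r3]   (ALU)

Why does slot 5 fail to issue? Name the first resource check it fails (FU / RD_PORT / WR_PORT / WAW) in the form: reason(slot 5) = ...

reason(slot 5) = RD_PORT

(0) want 1×MUL +2rd +1wr — yes → AL3|MU0|ME2|BR1|rd3|wr3
(1) want 1×MUL +2rd +1wr — FU → AL3|MU0|ME2|BR1|rd3|wr3
(2) want 1×ALU +2rd +1wr — yes → AL2|MU0|ME2|BR1|rd1|wr2
(3) want 1×ALU +1rd +1wr — WAW → AL2|MU0|ME2|BR1|rd1|wr2
(4) want 1×MEM +2rd +0wr — RD_PORT → AL2|MU0|ME2|BR1|rd1|wr2
(5) want 1×BR +2rd +0wr — RD_PORT → AL2|MU0|ME2|BR1|rd1|wr2
(6) want 1×MUL +2rd +1wr — FU → AL2|MU0|ME2|BR1|rd1|wr2
(7) want 1×ALU +2rd +1wr — RD_PORT → AL2|MU0|ME2|BR1|rd1|wr2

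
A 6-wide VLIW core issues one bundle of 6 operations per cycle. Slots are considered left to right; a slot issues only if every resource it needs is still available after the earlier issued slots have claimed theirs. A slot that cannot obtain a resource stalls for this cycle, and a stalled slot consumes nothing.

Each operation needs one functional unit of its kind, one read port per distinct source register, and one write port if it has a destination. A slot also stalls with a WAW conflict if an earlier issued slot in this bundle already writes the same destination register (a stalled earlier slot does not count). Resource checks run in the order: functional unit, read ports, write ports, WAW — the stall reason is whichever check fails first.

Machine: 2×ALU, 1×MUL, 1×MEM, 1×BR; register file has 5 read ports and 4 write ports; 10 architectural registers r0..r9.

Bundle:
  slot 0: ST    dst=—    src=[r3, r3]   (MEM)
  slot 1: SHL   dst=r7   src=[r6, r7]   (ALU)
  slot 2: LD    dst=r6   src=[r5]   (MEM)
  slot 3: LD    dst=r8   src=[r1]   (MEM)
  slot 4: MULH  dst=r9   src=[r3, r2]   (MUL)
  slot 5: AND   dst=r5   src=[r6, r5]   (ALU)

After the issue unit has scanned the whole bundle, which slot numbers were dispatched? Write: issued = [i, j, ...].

  0. MEM ⇒ go  {2A/1Mu/0Ld/1B | 4r 4w}
  1. ALU→r7 ⇒ go  {1A/1Mu/0Ld/1B | 2r 3w}
  2. MEM→r6 ⇒ no(FU)  {1A/1Mu/0Ld/1B | 2r 3w}
  3. MEM→r8 ⇒ no(FU)  {1A/1Mu/0Ld/1B | 2r 3w}
  4. MUL→r9 ⇒ go  {1A/0Mu/0Ld/1B | 0r 2w}
  5. ALU→r5 ⇒ no(RD_PORT)  {1A/0Mu/0Ld/1B | 0r 2w}

issued = [0, 1, 4]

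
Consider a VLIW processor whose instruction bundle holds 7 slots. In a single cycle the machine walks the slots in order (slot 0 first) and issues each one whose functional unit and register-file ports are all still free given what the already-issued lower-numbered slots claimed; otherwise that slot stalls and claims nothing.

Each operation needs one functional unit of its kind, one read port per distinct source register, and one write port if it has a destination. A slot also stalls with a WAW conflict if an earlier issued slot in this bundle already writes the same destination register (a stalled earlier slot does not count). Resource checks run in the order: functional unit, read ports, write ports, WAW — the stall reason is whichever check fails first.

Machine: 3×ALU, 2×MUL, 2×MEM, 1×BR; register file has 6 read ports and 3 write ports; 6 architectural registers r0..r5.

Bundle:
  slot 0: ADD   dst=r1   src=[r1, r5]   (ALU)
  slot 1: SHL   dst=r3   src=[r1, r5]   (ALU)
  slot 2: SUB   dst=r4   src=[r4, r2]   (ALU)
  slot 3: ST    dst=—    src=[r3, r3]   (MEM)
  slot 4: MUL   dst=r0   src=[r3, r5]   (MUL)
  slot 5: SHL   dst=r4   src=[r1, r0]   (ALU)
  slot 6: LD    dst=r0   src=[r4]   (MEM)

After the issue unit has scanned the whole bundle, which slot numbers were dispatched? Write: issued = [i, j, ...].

[0] ALU needs rd=2 wr=1: ok; after: ALU=2 MUL=2 MEM=2 BR=1, R=4, W=2
[1] ALU needs rd=2 wr=1: ok; after: ALU=1 MUL=2 MEM=2 BR=1, R=2, W=1
[2] ALU needs rd=2 wr=1: ok; after: ALU=0 MUL=2 MEM=2 BR=1, R=0, W=0
[3] MEM needs rd=1 wr=0: RD_PORT; after: ALU=0 MUL=2 MEM=2 BR=1, R=0, W=0
[4] MUL needs rd=2 wr=1: RD_PORT; after: ALU=0 MUL=2 MEM=2 BR=1, R=0, W=0
[5] ALU needs rd=2 wr=1: FU; after: ALU=0 MUL=2 MEM=2 BR=1, R=0, W=0
[6] MEM needs rd=1 wr=1: RD_PORT; after: ALU=0 MUL=2 MEM=2 BR=1, R=0, W=0

issued = [0, 1, 2]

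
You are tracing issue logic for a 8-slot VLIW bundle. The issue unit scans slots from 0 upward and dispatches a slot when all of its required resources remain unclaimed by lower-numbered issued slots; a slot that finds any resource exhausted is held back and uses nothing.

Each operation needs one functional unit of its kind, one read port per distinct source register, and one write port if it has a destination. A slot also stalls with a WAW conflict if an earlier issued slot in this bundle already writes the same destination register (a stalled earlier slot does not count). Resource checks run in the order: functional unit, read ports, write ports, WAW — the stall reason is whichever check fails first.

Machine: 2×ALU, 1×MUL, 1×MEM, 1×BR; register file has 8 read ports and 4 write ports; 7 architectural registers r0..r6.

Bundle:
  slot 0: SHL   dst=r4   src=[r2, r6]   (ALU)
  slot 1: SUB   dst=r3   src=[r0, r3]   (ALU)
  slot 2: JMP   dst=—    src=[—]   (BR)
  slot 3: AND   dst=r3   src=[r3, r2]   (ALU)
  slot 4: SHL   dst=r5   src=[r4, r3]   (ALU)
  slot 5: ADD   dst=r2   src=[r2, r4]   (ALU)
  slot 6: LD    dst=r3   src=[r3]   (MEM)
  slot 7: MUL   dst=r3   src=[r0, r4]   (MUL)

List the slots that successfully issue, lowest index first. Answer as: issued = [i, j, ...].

(0) want 1×ALU +2rd +1wr — yes → AL1|MU1|ME1|BR1|rd6|wr3
(1) want 1×ALU +2rd +1wr — yes → AL0|MU1|ME1|BR1|rd4|wr2
(2) want 1×BR +0rd +0wr — yes → AL0|MU1|ME1|BR0|rd4|wr2
(3) want 1×ALU +2rd +1wr — FU → AL0|MU1|ME1|BR0|rd4|wr2
(4) want 1×ALU +2rd +1wr — FU → AL0|MU1|ME1|BR0|rd4|wr2
(5) want 1×ALU +2rd +1wr — FU → AL0|MU1|ME1|BR0|rd4|wr2
(6) want 1×MEM +1rd +1wr — WAW → AL0|MU1|ME1|BR0|rd4|wr2
(7) want 1×MUL +2rd +1wr — WAW → AL0|MU1|ME1|BR0|rd4|wr2

issued = [0, 1, 2]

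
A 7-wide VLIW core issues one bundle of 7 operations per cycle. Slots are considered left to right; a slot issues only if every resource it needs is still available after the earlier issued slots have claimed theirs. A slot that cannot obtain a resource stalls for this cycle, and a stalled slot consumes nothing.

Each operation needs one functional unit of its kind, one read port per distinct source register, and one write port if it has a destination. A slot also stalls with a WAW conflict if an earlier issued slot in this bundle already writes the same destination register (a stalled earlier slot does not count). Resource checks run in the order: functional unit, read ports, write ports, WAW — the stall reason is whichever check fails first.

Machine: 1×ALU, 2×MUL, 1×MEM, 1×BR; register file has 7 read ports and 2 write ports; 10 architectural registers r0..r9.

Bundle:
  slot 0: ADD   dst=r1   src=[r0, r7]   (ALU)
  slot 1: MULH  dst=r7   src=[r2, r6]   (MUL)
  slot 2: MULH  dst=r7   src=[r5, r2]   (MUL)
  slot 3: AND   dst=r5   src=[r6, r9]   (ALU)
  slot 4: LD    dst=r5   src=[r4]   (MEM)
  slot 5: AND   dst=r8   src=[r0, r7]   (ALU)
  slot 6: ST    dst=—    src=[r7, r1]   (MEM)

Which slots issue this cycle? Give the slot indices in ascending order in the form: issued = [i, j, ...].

(0) want 1×ALU +2rd +1wr — yes → AL0|MU2|ME1|BR1|rd5|wr1
(1) want 1×MUL +2rd +1wr — yes → AL0|MU1|ME1|BR1|rd3|wr0
(2) want 1×MUL +2rd +1wr — WR_PORT → AL0|MU1|ME1|BR1|rd3|wr0
(3) want 1×ALU +2rd +1wr — FU → AL0|MU1|ME1|BR1|rd3|wr0
(4) want 1×MEM +1rd +1wr — WR_PORT → AL0|MU1|ME1|BR1|rd3|wr0
(5) want 1×ALU +2rd +1wr — FU → AL0|MU1|ME1|BR1|rd3|wr0
(6) want 1×MEM +2rd +0wr — yes → AL0|MU1|ME0|BR1|rd1|wr0

issued = [0, 1, 6]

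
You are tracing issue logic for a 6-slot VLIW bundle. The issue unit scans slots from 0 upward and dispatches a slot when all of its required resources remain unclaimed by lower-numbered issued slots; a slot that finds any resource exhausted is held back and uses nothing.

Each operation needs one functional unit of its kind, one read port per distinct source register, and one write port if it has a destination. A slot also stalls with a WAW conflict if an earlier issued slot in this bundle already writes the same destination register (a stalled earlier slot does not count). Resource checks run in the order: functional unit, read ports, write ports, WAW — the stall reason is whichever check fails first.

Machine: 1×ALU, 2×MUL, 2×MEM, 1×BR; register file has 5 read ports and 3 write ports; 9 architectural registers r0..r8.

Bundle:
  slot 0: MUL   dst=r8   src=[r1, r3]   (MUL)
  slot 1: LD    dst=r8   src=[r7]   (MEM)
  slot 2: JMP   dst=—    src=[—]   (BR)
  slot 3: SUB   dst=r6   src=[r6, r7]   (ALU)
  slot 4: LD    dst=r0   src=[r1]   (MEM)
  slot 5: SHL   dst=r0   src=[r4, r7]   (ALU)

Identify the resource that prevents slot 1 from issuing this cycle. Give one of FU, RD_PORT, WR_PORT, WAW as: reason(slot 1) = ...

reason(slot 1) = WAW

[0] MUL needs rd=2 wr=1: ok; after: ALU=1 MUL=1 MEM=2 BR=1, R=3, W=2
[1] MEM needs rd=1 wr=1: WAW; after: ALU=1 MUL=1 MEM=2 BR=1, R=3, W=2
[2] BR needs rd=0 wr=0: ok; after: ALU=1 MUL=1 MEM=2 BR=0, R=3, W=2
[3] ALU needs rd=2 wr=1: ok; after: ALU=0 MUL=1 MEM=2 BR=0, R=1, W=1
[4] MEM needs rd=1 wr=1: ok; after: ALU=0 MUL=1 MEM=1 BR=0, R=0, W=0
[5] ALU needs rd=2 wr=1: FU; after: ALU=0 MUL=1 MEM=1 BR=0, R=0, W=0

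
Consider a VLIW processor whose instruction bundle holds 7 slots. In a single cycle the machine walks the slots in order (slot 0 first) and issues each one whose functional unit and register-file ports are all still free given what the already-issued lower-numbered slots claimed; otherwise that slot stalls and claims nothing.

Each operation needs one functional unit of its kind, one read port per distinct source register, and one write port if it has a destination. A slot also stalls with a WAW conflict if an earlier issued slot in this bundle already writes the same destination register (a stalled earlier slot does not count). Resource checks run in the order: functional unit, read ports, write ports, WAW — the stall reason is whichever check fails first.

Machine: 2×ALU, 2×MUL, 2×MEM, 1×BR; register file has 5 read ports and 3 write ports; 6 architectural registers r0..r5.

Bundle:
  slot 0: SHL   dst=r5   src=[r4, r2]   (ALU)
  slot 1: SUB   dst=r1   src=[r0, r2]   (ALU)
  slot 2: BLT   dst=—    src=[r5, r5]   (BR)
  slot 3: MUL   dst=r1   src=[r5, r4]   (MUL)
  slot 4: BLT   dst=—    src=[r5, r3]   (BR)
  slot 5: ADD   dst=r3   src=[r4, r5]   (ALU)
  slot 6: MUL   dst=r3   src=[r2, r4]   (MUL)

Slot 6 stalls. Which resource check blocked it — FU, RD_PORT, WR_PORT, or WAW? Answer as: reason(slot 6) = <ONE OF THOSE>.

reason(slot 6) = RD_PORT

slot 0 (ALU): ISSUE — free A1,Mu2,Ld2,B1 rp3 wp2
slot 1 (ALU): ISSUE — free A0,Mu2,Ld2,B1 rp1 wp1
slot 2 (BR): ISSUE — free A0,Mu2,Ld2,B0 rp0 wp1
slot 3 (MUL): stall RD_PORT — free A0,Mu2,Ld2,B0 rp0 wp1
slot 4 (BR): stall FU — free A0,Mu2,Ld2,B0 rp0 wp1
slot 5 (ALU): stall FU — free A0,Mu2,Ld2,B0 rp0 wp1
slot 6 (MUL): stall RD_PORT — free A0,Mu2,Ld2,B0 rp0 wp1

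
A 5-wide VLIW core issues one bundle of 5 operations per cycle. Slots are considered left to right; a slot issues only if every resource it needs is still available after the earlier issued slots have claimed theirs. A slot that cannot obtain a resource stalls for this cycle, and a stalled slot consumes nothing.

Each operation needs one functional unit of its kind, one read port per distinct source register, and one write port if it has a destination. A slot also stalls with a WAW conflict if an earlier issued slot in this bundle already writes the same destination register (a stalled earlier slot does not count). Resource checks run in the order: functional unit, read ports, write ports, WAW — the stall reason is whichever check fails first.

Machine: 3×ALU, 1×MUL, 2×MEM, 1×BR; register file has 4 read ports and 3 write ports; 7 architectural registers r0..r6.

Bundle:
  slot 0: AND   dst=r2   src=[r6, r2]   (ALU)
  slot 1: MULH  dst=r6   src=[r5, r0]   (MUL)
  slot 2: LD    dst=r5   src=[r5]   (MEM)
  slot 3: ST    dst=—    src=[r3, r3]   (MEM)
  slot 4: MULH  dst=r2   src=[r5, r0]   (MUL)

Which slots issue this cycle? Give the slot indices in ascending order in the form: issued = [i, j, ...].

issued = [0, 1]

(0) want 1×ALU +2rd +1wr — yes → AL2|MU1|ME2|BR1|rd2|wr2
(1) want 1×MUL +2rd +1wr — yes → AL2|MU0|ME2|BR1|rd0|wr1
(2) want 1×MEM +1rd +1wr — RD_PORT → AL2|MU0|ME2|BR1|rd0|wr1
(3) want 1×MEM +1rd +0wr — RD_PORT → AL2|MU0|ME2|BR1|rd0|wr1
(4) want 1×MUL +2rd +1wr — FU → AL2|MU0|ME2|BR1|rd0|wr1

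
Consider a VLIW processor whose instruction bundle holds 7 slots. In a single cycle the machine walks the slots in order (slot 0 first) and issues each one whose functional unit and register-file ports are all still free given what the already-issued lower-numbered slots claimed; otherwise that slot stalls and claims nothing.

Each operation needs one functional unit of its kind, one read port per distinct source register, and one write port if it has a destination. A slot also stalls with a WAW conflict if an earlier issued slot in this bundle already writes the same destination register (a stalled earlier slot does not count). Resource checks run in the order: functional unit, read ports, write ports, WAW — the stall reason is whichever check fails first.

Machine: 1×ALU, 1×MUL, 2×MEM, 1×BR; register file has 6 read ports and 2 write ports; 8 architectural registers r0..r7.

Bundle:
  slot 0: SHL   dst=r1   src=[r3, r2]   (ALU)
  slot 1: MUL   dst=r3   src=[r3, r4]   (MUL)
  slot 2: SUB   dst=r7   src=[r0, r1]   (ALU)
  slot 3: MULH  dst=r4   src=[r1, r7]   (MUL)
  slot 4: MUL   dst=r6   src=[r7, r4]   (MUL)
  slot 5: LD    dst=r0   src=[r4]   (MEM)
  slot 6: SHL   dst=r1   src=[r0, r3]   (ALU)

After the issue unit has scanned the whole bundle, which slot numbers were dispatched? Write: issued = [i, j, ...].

issued = [0, 1]

(0) want 1×ALU +2rd +1wr — yes → AL0|MU1|ME2|BR1|rd4|wr1
(1) want 1×MUL +2rd +1wr — yes → AL0|MU0|ME2|BR1|rd2|wr0
(2) want 1×ALU +2rd +1wr — FU → AL0|MU0|ME2|BR1|rd2|wr0
(3) want 1×MUL +2rd +1wr — FU → AL0|MU0|ME2|BR1|rd2|wr0
(4) want 1×MUL +2rd +1wr — FU → AL0|MU0|ME2|BR1|rd2|wr0
(5) want 1×MEM +1rd +1wr — WR_PORT → AL0|MU0|ME2|BR1|rd2|wr0
(6) want 1×ALU +2rd +1wr — FU → AL0|MU0|ME2|BR1|rd2|wr0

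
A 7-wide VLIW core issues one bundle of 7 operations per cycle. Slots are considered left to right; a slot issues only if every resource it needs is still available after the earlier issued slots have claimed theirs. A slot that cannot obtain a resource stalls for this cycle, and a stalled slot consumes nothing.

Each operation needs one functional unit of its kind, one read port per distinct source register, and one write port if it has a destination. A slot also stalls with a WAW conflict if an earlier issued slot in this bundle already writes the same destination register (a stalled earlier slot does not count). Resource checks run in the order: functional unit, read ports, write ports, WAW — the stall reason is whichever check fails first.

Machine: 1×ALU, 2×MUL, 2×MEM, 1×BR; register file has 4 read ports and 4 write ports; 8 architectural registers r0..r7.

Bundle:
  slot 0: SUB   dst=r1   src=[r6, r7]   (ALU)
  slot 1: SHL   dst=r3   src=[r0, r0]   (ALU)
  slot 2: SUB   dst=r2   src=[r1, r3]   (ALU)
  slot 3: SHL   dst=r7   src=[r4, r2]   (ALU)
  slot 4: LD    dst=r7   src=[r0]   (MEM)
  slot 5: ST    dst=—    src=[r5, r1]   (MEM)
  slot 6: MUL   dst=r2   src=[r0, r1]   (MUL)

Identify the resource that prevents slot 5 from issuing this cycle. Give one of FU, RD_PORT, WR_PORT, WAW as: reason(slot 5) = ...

reason(slot 5) = RD_PORT

(0) want 1×ALU +2rd +1wr — yes → AL0|MU2|ME2|BR1|rd2|wr3
(1) want 1×ALU +1rd +1wr — FU → AL0|MU2|ME2|BR1|rd2|wr3
(2) want 1×ALU +2rd +1wr — FU → AL0|MU2|ME2|BR1|rd2|wr3
(3) want 1×ALU +2rd +1wr — FU → AL0|MU2|ME2|BR1|rd2|wr3
(4) want 1×MEM +1rd +1wr — yes → AL0|MU2|ME1|BR1|rd1|wr2
(5) want 1×MEM +2rd +0wr — RD_PORT → AL0|MU2|ME1|BR1|rd1|wr2
(6) want 1×MUL +2rd +1wr — RD_PORT → AL0|MU2|ME1|BR1|rd1|wr2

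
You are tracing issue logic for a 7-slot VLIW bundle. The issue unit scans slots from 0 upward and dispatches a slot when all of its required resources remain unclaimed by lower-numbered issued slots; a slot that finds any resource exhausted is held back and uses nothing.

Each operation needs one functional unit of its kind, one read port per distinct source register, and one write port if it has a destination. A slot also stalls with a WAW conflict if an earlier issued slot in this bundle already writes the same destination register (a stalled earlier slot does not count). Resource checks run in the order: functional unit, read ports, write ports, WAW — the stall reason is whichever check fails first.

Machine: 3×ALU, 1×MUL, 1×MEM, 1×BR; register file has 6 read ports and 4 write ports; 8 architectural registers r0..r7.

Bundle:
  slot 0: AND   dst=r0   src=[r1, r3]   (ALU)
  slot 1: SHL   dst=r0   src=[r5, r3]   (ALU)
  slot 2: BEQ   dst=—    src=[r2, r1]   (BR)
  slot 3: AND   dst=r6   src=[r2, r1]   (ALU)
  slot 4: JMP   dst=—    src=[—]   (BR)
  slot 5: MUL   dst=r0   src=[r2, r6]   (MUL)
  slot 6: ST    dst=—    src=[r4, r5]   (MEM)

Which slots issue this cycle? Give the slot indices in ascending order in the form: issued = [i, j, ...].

(0) want 1×ALU +2rd +1wr — yes → AL2|MU1|ME1|BR1|rd4|wr3
(1) want 1×ALU +2rd +1wr — WAW → AL2|MU1|ME1|BR1|rd4|wr3
(2) want 1×BR +2rd +0wr — yes → AL2|MU1|ME1|BR0|rd2|wr3
(3) want 1×ALU +2rd +1wr — yes → AL1|MU1|ME1|BR0|rd0|wr2
(4) want 1×BR +0rd +0wr — FU → AL1|MU1|ME1|BR0|rd0|wr2
(5) want 1×MUL +2rd +1wr — RD_PORT → AL1|MU1|ME1|BR0|rd0|wr2
(6) want 1×MEM +2rd +0wr — RD_PORT → AL1|MU1|ME1|BR0|rd0|wr2

issued = [0, 2, 3]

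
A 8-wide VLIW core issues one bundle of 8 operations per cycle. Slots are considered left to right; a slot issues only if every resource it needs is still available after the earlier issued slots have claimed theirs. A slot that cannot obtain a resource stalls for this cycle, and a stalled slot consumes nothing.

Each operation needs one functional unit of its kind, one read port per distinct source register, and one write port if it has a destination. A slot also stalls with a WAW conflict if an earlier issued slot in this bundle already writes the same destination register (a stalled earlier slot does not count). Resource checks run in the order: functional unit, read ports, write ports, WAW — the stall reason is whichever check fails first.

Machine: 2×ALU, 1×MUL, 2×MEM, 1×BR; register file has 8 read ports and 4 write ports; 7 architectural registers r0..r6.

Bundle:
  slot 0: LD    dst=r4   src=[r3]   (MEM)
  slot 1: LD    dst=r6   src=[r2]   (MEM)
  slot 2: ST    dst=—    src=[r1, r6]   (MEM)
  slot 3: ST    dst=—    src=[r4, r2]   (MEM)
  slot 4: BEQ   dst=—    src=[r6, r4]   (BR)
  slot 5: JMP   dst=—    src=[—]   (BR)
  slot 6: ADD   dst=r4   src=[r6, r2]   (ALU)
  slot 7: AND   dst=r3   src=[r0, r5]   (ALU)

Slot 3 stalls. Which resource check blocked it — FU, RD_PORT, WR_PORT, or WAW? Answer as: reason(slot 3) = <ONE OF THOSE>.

reason(slot 3) = FU

slot 0 (MEM): ISSUE — free A2,Mu1,Ld1,B1 rp7 wp3
slot 1 (MEM): ISSUE — free A2,Mu1,Ld0,B1 rp6 wp2
slot 2 (MEM): stall FU — free A2,Mu1,Ld0,B1 rp6 wp2
slot 3 (MEM): stall FU — free A2,Mu1,Ld0,B1 rp6 wp2
slot 4 (BR): ISSUE — free A2,Mu1,Ld0,B0 rp4 wp2
slot 5 (BR): stall FU — free A2,Mu1,Ld0,B0 rp4 wp2
slot 6 (ALU): stall WAW — free A2,Mu1,Ld0,B0 rp4 wp2
slot 7 (ALU): ISSUE — free A1,Mu1,Ld0,B0 rp2 wp1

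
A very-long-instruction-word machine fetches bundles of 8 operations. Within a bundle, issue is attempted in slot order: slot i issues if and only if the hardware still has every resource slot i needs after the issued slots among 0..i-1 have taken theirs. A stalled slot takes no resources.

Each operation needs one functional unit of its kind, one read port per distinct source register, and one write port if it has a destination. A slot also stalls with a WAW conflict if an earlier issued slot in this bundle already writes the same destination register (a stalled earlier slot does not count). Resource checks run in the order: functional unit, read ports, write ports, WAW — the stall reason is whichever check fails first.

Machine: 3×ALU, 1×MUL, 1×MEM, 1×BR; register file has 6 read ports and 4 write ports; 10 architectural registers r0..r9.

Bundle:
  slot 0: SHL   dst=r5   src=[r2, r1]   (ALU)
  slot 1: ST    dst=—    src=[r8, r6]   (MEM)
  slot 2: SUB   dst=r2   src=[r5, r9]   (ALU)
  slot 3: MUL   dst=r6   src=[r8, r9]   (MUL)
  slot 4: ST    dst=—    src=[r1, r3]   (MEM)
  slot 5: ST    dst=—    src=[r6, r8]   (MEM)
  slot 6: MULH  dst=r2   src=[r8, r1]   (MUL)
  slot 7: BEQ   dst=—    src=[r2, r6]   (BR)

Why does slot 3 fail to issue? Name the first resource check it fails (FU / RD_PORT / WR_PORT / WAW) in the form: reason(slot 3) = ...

reason(slot 3) = RD_PORT

(0) want 1×ALU +2rd +1wr — yes → AL2|MU1|ME1|BR1|rd4|wr3
(1) want 1×MEM +2rd +0wr — yes → AL2|MU1|ME0|BR1|rd2|wr3
(2) want 1×ALU +2rd +1wr — yes → AL1|MU1|ME0|BR1|rd0|wr2
(3) want 1×MUL +2rd +1wr — RD_PORT → AL1|MU1|ME0|BR1|rd0|wr2
(4) want 1×MEM +2rd +0wr — FU → AL1|MU1|ME0|BR1|rd0|wr2
(5) want 1×MEM +2rd +0wr — FU → AL1|MU1|ME0|BR1|rd0|wr2
(6) want 1×MUL +2rd +1wr — RD_PORT → AL1|MU1|ME0|BR1|rd0|wr2
(7) want 1×BR +2rd +0wr — RD_PORT → AL1|MU1|ME0|BR1|rd0|wr2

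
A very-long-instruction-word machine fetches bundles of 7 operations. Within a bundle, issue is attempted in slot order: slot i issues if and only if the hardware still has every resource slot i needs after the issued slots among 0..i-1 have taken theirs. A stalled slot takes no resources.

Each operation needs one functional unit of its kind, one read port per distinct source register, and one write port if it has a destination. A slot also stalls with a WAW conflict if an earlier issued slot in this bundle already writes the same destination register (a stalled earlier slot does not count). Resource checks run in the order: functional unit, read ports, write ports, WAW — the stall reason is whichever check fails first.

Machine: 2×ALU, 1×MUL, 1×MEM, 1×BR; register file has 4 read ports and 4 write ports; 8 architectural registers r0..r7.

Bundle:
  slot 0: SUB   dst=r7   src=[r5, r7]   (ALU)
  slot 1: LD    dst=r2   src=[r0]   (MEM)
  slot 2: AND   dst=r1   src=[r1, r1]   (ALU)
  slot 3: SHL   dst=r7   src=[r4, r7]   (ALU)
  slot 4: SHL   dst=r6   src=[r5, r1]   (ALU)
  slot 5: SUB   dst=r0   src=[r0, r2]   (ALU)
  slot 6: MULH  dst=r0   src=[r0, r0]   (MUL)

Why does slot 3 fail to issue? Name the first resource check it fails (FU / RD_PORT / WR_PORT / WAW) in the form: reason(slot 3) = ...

reason(slot 3) = FU

#0 ALU src=r5,r7 dispatched  <A:1 Mu:1 Ld:1 B:1 rd:2 wr:3>
#1 MEM src=r0 dispatched  <A:1 Mu:1 Ld:0 B:1 rd:1 wr:2>
#2 ALU src=r1,r1 dispatched  <A:0 Mu:1 Ld:0 B:1 rd:0 wr:1>
#3 ALU src=r4,r7 held:FU  <A:0 Mu:1 Ld:0 B:1 rd:0 wr:1>
#4 ALU src=r5,r1 held:FU  <A:0 Mu:1 Ld:0 B:1 rd:0 wr:1>
#5 ALU src=r0,r2 held:FU  <A:0 Mu:1 Ld:0 B:1 rd:0 wr:1>
#6 MUL src=r0,r0 held:RD_PORT  <A:0 Mu:1 Ld:0 B:1 rd:0 wr:1>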